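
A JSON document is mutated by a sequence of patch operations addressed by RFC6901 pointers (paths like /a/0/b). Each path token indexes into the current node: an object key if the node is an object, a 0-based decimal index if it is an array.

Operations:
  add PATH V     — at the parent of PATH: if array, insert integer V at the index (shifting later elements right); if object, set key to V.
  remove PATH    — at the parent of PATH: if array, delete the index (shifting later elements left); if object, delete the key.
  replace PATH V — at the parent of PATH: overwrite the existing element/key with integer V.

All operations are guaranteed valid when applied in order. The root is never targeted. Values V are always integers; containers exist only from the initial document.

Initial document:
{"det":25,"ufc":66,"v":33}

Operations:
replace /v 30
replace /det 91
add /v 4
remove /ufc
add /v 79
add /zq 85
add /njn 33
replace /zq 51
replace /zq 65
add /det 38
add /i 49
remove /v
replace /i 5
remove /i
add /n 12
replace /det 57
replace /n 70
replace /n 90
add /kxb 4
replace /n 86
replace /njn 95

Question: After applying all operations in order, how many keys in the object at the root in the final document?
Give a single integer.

After op 1 (replace /v 30): {"det":25,"ufc":66,"v":30}
After op 2 (replace /det 91): {"det":91,"ufc":66,"v":30}
After op 3 (add /v 4): {"det":91,"ufc":66,"v":4}
After op 4 (remove /ufc): {"det":91,"v":4}
After op 5 (add /v 79): {"det":91,"v":79}
After op 6 (add /zq 85): {"det":91,"v":79,"zq":85}
After op 7 (add /njn 33): {"det":91,"njn":33,"v":79,"zq":85}
After op 8 (replace /zq 51): {"det":91,"njn":33,"v":79,"zq":51}
After op 9 (replace /zq 65): {"det":91,"njn":33,"v":79,"zq":65}
After op 10 (add /det 38): {"det":38,"njn":33,"v":79,"zq":65}
After op 11 (add /i 49): {"det":38,"i":49,"njn":33,"v":79,"zq":65}
After op 12 (remove /v): {"det":38,"i":49,"njn":33,"zq":65}
After op 13 (replace /i 5): {"det":38,"i":5,"njn":33,"zq":65}
After op 14 (remove /i): {"det":38,"njn":33,"zq":65}
After op 15 (add /n 12): {"det":38,"n":12,"njn":33,"zq":65}
After op 16 (replace /det 57): {"det":57,"n":12,"njn":33,"zq":65}
After op 17 (replace /n 70): {"det":57,"n":70,"njn":33,"zq":65}
After op 18 (replace /n 90): {"det":57,"n":90,"njn":33,"zq":65}
After op 19 (add /kxb 4): {"det":57,"kxb":4,"n":90,"njn":33,"zq":65}
After op 20 (replace /n 86): {"det":57,"kxb":4,"n":86,"njn":33,"zq":65}
After op 21 (replace /njn 95): {"det":57,"kxb":4,"n":86,"njn":95,"zq":65}
Size at the root: 5

Answer: 5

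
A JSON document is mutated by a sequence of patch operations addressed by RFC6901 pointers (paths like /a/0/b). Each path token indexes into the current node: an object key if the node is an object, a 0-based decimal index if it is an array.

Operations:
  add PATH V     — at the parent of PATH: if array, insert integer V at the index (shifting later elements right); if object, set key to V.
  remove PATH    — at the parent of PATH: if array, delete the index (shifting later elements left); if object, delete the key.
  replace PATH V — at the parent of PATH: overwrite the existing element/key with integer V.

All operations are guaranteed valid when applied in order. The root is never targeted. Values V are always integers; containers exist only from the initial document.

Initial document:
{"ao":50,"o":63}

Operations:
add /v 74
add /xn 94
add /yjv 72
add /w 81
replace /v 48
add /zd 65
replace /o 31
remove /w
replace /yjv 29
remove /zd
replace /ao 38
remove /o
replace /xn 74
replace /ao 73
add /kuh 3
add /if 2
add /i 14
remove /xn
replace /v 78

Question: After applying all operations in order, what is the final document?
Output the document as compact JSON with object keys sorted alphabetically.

Answer: {"ao":73,"i":14,"if":2,"kuh":3,"v":78,"yjv":29}

Derivation:
After op 1 (add /v 74): {"ao":50,"o":63,"v":74}
After op 2 (add /xn 94): {"ao":50,"o":63,"v":74,"xn":94}
After op 3 (add /yjv 72): {"ao":50,"o":63,"v":74,"xn":94,"yjv":72}
After op 4 (add /w 81): {"ao":50,"o":63,"v":74,"w":81,"xn":94,"yjv":72}
After op 5 (replace /v 48): {"ao":50,"o":63,"v":48,"w":81,"xn":94,"yjv":72}
After op 6 (add /zd 65): {"ao":50,"o":63,"v":48,"w":81,"xn":94,"yjv":72,"zd":65}
After op 7 (replace /o 31): {"ao":50,"o":31,"v":48,"w":81,"xn":94,"yjv":72,"zd":65}
After op 8 (remove /w): {"ao":50,"o":31,"v":48,"xn":94,"yjv":72,"zd":65}
After op 9 (replace /yjv 29): {"ao":50,"o":31,"v":48,"xn":94,"yjv":29,"zd":65}
After op 10 (remove /zd): {"ao":50,"o":31,"v":48,"xn":94,"yjv":29}
After op 11 (replace /ao 38): {"ao":38,"o":31,"v":48,"xn":94,"yjv":29}
After op 12 (remove /o): {"ao":38,"v":48,"xn":94,"yjv":29}
After op 13 (replace /xn 74): {"ao":38,"v":48,"xn":74,"yjv":29}
After op 14 (replace /ao 73): {"ao":73,"v":48,"xn":74,"yjv":29}
After op 15 (add /kuh 3): {"ao":73,"kuh":3,"v":48,"xn":74,"yjv":29}
After op 16 (add /if 2): {"ao":73,"if":2,"kuh":3,"v":48,"xn":74,"yjv":29}
After op 17 (add /i 14): {"ao":73,"i":14,"if":2,"kuh":3,"v":48,"xn":74,"yjv":29}
After op 18 (remove /xn): {"ao":73,"i":14,"if":2,"kuh":3,"v":48,"yjv":29}
After op 19 (replace /v 78): {"ao":73,"i":14,"if":2,"kuh":3,"v":78,"yjv":29}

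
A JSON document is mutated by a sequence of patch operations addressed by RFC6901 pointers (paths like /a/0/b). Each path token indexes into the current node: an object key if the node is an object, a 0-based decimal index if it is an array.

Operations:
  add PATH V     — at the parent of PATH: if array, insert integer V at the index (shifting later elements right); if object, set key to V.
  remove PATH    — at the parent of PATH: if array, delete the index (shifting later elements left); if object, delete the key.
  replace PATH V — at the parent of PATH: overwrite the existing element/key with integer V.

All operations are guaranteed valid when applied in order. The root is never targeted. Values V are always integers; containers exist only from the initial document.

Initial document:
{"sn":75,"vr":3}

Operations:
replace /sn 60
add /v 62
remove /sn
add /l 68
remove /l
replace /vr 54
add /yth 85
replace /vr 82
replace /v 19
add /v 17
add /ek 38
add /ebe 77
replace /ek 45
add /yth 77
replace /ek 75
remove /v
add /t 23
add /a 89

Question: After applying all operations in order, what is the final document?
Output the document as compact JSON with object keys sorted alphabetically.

Answer: {"a":89,"ebe":77,"ek":75,"t":23,"vr":82,"yth":77}

Derivation:
After op 1 (replace /sn 60): {"sn":60,"vr":3}
After op 2 (add /v 62): {"sn":60,"v":62,"vr":3}
After op 3 (remove /sn): {"v":62,"vr":3}
After op 4 (add /l 68): {"l":68,"v":62,"vr":3}
After op 5 (remove /l): {"v":62,"vr":3}
After op 6 (replace /vr 54): {"v":62,"vr":54}
After op 7 (add /yth 85): {"v":62,"vr":54,"yth":85}
After op 8 (replace /vr 82): {"v":62,"vr":82,"yth":85}
After op 9 (replace /v 19): {"v":19,"vr":82,"yth":85}
After op 10 (add /v 17): {"v":17,"vr":82,"yth":85}
After op 11 (add /ek 38): {"ek":38,"v":17,"vr":82,"yth":85}
After op 12 (add /ebe 77): {"ebe":77,"ek":38,"v":17,"vr":82,"yth":85}
After op 13 (replace /ek 45): {"ebe":77,"ek":45,"v":17,"vr":82,"yth":85}
After op 14 (add /yth 77): {"ebe":77,"ek":45,"v":17,"vr":82,"yth":77}
After op 15 (replace /ek 75): {"ebe":77,"ek":75,"v":17,"vr":82,"yth":77}
After op 16 (remove /v): {"ebe":77,"ek":75,"vr":82,"yth":77}
After op 17 (add /t 23): {"ebe":77,"ek":75,"t":23,"vr":82,"yth":77}
After op 18 (add /a 89): {"a":89,"ebe":77,"ek":75,"t":23,"vr":82,"yth":77}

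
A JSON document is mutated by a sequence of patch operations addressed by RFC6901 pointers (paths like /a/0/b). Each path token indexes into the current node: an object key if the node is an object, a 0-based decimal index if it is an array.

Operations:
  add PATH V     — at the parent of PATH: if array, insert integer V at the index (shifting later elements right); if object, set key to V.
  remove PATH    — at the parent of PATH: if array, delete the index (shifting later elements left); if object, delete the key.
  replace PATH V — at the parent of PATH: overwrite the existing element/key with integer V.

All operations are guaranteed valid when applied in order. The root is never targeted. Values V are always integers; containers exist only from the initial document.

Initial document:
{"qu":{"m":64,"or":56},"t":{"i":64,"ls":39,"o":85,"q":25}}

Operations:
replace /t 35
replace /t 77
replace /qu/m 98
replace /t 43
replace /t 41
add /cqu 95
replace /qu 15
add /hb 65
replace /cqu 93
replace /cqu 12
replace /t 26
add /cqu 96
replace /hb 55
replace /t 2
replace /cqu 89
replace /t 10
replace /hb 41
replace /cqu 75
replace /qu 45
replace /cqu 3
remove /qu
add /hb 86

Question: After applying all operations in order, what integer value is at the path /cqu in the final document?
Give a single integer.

After op 1 (replace /t 35): {"qu":{"m":64,"or":56},"t":35}
After op 2 (replace /t 77): {"qu":{"m":64,"or":56},"t":77}
After op 3 (replace /qu/m 98): {"qu":{"m":98,"or":56},"t":77}
After op 4 (replace /t 43): {"qu":{"m":98,"or":56},"t":43}
After op 5 (replace /t 41): {"qu":{"m":98,"or":56},"t":41}
After op 6 (add /cqu 95): {"cqu":95,"qu":{"m":98,"or":56},"t":41}
After op 7 (replace /qu 15): {"cqu":95,"qu":15,"t":41}
After op 8 (add /hb 65): {"cqu":95,"hb":65,"qu":15,"t":41}
After op 9 (replace /cqu 93): {"cqu":93,"hb":65,"qu":15,"t":41}
After op 10 (replace /cqu 12): {"cqu":12,"hb":65,"qu":15,"t":41}
After op 11 (replace /t 26): {"cqu":12,"hb":65,"qu":15,"t":26}
After op 12 (add /cqu 96): {"cqu":96,"hb":65,"qu":15,"t":26}
After op 13 (replace /hb 55): {"cqu":96,"hb":55,"qu":15,"t":26}
After op 14 (replace /t 2): {"cqu":96,"hb":55,"qu":15,"t":2}
After op 15 (replace /cqu 89): {"cqu":89,"hb":55,"qu":15,"t":2}
After op 16 (replace /t 10): {"cqu":89,"hb":55,"qu":15,"t":10}
After op 17 (replace /hb 41): {"cqu":89,"hb":41,"qu":15,"t":10}
After op 18 (replace /cqu 75): {"cqu":75,"hb":41,"qu":15,"t":10}
After op 19 (replace /qu 45): {"cqu":75,"hb":41,"qu":45,"t":10}
After op 20 (replace /cqu 3): {"cqu":3,"hb":41,"qu":45,"t":10}
After op 21 (remove /qu): {"cqu":3,"hb":41,"t":10}
After op 22 (add /hb 86): {"cqu":3,"hb":86,"t":10}
Value at /cqu: 3

Answer: 3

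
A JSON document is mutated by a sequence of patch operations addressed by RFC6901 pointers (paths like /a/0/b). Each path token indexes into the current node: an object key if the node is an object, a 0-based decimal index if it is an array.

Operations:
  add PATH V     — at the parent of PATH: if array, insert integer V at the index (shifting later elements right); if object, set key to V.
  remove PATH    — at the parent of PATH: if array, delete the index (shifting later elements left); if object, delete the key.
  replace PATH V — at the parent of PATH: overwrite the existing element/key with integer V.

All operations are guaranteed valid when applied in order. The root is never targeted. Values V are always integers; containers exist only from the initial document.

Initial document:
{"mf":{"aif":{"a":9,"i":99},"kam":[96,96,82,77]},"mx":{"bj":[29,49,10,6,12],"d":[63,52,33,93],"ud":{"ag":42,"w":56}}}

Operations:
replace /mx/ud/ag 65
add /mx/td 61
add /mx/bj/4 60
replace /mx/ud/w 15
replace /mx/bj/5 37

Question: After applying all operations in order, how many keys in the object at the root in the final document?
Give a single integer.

Answer: 2

Derivation:
After op 1 (replace /mx/ud/ag 65): {"mf":{"aif":{"a":9,"i":99},"kam":[96,96,82,77]},"mx":{"bj":[29,49,10,6,12],"d":[63,52,33,93],"ud":{"ag":65,"w":56}}}
After op 2 (add /mx/td 61): {"mf":{"aif":{"a":9,"i":99},"kam":[96,96,82,77]},"mx":{"bj":[29,49,10,6,12],"d":[63,52,33,93],"td":61,"ud":{"ag":65,"w":56}}}
After op 3 (add /mx/bj/4 60): {"mf":{"aif":{"a":9,"i":99},"kam":[96,96,82,77]},"mx":{"bj":[29,49,10,6,60,12],"d":[63,52,33,93],"td":61,"ud":{"ag":65,"w":56}}}
After op 4 (replace /mx/ud/w 15): {"mf":{"aif":{"a":9,"i":99},"kam":[96,96,82,77]},"mx":{"bj":[29,49,10,6,60,12],"d":[63,52,33,93],"td":61,"ud":{"ag":65,"w":15}}}
After op 5 (replace /mx/bj/5 37): {"mf":{"aif":{"a":9,"i":99},"kam":[96,96,82,77]},"mx":{"bj":[29,49,10,6,60,37],"d":[63,52,33,93],"td":61,"ud":{"ag":65,"w":15}}}
Size at the root: 2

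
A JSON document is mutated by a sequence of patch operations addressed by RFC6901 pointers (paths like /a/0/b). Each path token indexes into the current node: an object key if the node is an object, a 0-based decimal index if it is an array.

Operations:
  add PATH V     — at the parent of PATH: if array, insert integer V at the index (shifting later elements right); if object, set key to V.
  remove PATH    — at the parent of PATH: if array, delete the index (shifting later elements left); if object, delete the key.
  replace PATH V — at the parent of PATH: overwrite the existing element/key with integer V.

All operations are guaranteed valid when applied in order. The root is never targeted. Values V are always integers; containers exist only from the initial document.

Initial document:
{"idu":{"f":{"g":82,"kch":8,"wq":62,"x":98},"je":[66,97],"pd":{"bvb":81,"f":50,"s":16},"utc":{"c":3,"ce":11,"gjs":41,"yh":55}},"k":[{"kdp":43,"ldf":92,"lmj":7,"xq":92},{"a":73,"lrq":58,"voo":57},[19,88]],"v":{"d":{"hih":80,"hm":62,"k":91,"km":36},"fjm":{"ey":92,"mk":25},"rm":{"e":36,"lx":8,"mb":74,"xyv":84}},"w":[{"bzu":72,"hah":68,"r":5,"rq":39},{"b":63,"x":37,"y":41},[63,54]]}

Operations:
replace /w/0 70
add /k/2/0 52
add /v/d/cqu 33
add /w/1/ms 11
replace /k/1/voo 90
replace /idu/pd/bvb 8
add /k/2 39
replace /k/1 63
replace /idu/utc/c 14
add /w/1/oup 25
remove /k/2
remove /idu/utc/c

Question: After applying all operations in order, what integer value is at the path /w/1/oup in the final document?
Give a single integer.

After op 1 (replace /w/0 70): {"idu":{"f":{"g":82,"kch":8,"wq":62,"x":98},"je":[66,97],"pd":{"bvb":81,"f":50,"s":16},"utc":{"c":3,"ce":11,"gjs":41,"yh":55}},"k":[{"kdp":43,"ldf":92,"lmj":7,"xq":92},{"a":73,"lrq":58,"voo":57},[19,88]],"v":{"d":{"hih":80,"hm":62,"k":91,"km":36},"fjm":{"ey":92,"mk":25},"rm":{"e":36,"lx":8,"mb":74,"xyv":84}},"w":[70,{"b":63,"x":37,"y":41},[63,54]]}
After op 2 (add /k/2/0 52): {"idu":{"f":{"g":82,"kch":8,"wq":62,"x":98},"je":[66,97],"pd":{"bvb":81,"f":50,"s":16},"utc":{"c":3,"ce":11,"gjs":41,"yh":55}},"k":[{"kdp":43,"ldf":92,"lmj":7,"xq":92},{"a":73,"lrq":58,"voo":57},[52,19,88]],"v":{"d":{"hih":80,"hm":62,"k":91,"km":36},"fjm":{"ey":92,"mk":25},"rm":{"e":36,"lx":8,"mb":74,"xyv":84}},"w":[70,{"b":63,"x":37,"y":41},[63,54]]}
After op 3 (add /v/d/cqu 33): {"idu":{"f":{"g":82,"kch":8,"wq":62,"x":98},"je":[66,97],"pd":{"bvb":81,"f":50,"s":16},"utc":{"c":3,"ce":11,"gjs":41,"yh":55}},"k":[{"kdp":43,"ldf":92,"lmj":7,"xq":92},{"a":73,"lrq":58,"voo":57},[52,19,88]],"v":{"d":{"cqu":33,"hih":80,"hm":62,"k":91,"km":36},"fjm":{"ey":92,"mk":25},"rm":{"e":36,"lx":8,"mb":74,"xyv":84}},"w":[70,{"b":63,"x":37,"y":41},[63,54]]}
After op 4 (add /w/1/ms 11): {"idu":{"f":{"g":82,"kch":8,"wq":62,"x":98},"je":[66,97],"pd":{"bvb":81,"f":50,"s":16},"utc":{"c":3,"ce":11,"gjs":41,"yh":55}},"k":[{"kdp":43,"ldf":92,"lmj":7,"xq":92},{"a":73,"lrq":58,"voo":57},[52,19,88]],"v":{"d":{"cqu":33,"hih":80,"hm":62,"k":91,"km":36},"fjm":{"ey":92,"mk":25},"rm":{"e":36,"lx":8,"mb":74,"xyv":84}},"w":[70,{"b":63,"ms":11,"x":37,"y":41},[63,54]]}
After op 5 (replace /k/1/voo 90): {"idu":{"f":{"g":82,"kch":8,"wq":62,"x":98},"je":[66,97],"pd":{"bvb":81,"f":50,"s":16},"utc":{"c":3,"ce":11,"gjs":41,"yh":55}},"k":[{"kdp":43,"ldf":92,"lmj":7,"xq":92},{"a":73,"lrq":58,"voo":90},[52,19,88]],"v":{"d":{"cqu":33,"hih":80,"hm":62,"k":91,"km":36},"fjm":{"ey":92,"mk":25},"rm":{"e":36,"lx":8,"mb":74,"xyv":84}},"w":[70,{"b":63,"ms":11,"x":37,"y":41},[63,54]]}
After op 6 (replace /idu/pd/bvb 8): {"idu":{"f":{"g":82,"kch":8,"wq":62,"x":98},"je":[66,97],"pd":{"bvb":8,"f":50,"s":16},"utc":{"c":3,"ce":11,"gjs":41,"yh":55}},"k":[{"kdp":43,"ldf":92,"lmj":7,"xq":92},{"a":73,"lrq":58,"voo":90},[52,19,88]],"v":{"d":{"cqu":33,"hih":80,"hm":62,"k":91,"km":36},"fjm":{"ey":92,"mk":25},"rm":{"e":36,"lx":8,"mb":74,"xyv":84}},"w":[70,{"b":63,"ms":11,"x":37,"y":41},[63,54]]}
After op 7 (add /k/2 39): {"idu":{"f":{"g":82,"kch":8,"wq":62,"x":98},"je":[66,97],"pd":{"bvb":8,"f":50,"s":16},"utc":{"c":3,"ce":11,"gjs":41,"yh":55}},"k":[{"kdp":43,"ldf":92,"lmj":7,"xq":92},{"a":73,"lrq":58,"voo":90},39,[52,19,88]],"v":{"d":{"cqu":33,"hih":80,"hm":62,"k":91,"km":36},"fjm":{"ey":92,"mk":25},"rm":{"e":36,"lx":8,"mb":74,"xyv":84}},"w":[70,{"b":63,"ms":11,"x":37,"y":41},[63,54]]}
After op 8 (replace /k/1 63): {"idu":{"f":{"g":82,"kch":8,"wq":62,"x":98},"je":[66,97],"pd":{"bvb":8,"f":50,"s":16},"utc":{"c":3,"ce":11,"gjs":41,"yh":55}},"k":[{"kdp":43,"ldf":92,"lmj":7,"xq":92},63,39,[52,19,88]],"v":{"d":{"cqu":33,"hih":80,"hm":62,"k":91,"km":36},"fjm":{"ey":92,"mk":25},"rm":{"e":36,"lx":8,"mb":74,"xyv":84}},"w":[70,{"b":63,"ms":11,"x":37,"y":41},[63,54]]}
After op 9 (replace /idu/utc/c 14): {"idu":{"f":{"g":82,"kch":8,"wq":62,"x":98},"je":[66,97],"pd":{"bvb":8,"f":50,"s":16},"utc":{"c":14,"ce":11,"gjs":41,"yh":55}},"k":[{"kdp":43,"ldf":92,"lmj":7,"xq":92},63,39,[52,19,88]],"v":{"d":{"cqu":33,"hih":80,"hm":62,"k":91,"km":36},"fjm":{"ey":92,"mk":25},"rm":{"e":36,"lx":8,"mb":74,"xyv":84}},"w":[70,{"b":63,"ms":11,"x":37,"y":41},[63,54]]}
After op 10 (add /w/1/oup 25): {"idu":{"f":{"g":82,"kch":8,"wq":62,"x":98},"je":[66,97],"pd":{"bvb":8,"f":50,"s":16},"utc":{"c":14,"ce":11,"gjs":41,"yh":55}},"k":[{"kdp":43,"ldf":92,"lmj":7,"xq":92},63,39,[52,19,88]],"v":{"d":{"cqu":33,"hih":80,"hm":62,"k":91,"km":36},"fjm":{"ey":92,"mk":25},"rm":{"e":36,"lx":8,"mb":74,"xyv":84}},"w":[70,{"b":63,"ms":11,"oup":25,"x":37,"y":41},[63,54]]}
After op 11 (remove /k/2): {"idu":{"f":{"g":82,"kch":8,"wq":62,"x":98},"je":[66,97],"pd":{"bvb":8,"f":50,"s":16},"utc":{"c":14,"ce":11,"gjs":41,"yh":55}},"k":[{"kdp":43,"ldf":92,"lmj":7,"xq":92},63,[52,19,88]],"v":{"d":{"cqu":33,"hih":80,"hm":62,"k":91,"km":36},"fjm":{"ey":92,"mk":25},"rm":{"e":36,"lx":8,"mb":74,"xyv":84}},"w":[70,{"b":63,"ms":11,"oup":25,"x":37,"y":41},[63,54]]}
After op 12 (remove /idu/utc/c): {"idu":{"f":{"g":82,"kch":8,"wq":62,"x":98},"je":[66,97],"pd":{"bvb":8,"f":50,"s":16},"utc":{"ce":11,"gjs":41,"yh":55}},"k":[{"kdp":43,"ldf":92,"lmj":7,"xq":92},63,[52,19,88]],"v":{"d":{"cqu":33,"hih":80,"hm":62,"k":91,"km":36},"fjm":{"ey":92,"mk":25},"rm":{"e":36,"lx":8,"mb":74,"xyv":84}},"w":[70,{"b":63,"ms":11,"oup":25,"x":37,"y":41},[63,54]]}
Value at /w/1/oup: 25

Answer: 25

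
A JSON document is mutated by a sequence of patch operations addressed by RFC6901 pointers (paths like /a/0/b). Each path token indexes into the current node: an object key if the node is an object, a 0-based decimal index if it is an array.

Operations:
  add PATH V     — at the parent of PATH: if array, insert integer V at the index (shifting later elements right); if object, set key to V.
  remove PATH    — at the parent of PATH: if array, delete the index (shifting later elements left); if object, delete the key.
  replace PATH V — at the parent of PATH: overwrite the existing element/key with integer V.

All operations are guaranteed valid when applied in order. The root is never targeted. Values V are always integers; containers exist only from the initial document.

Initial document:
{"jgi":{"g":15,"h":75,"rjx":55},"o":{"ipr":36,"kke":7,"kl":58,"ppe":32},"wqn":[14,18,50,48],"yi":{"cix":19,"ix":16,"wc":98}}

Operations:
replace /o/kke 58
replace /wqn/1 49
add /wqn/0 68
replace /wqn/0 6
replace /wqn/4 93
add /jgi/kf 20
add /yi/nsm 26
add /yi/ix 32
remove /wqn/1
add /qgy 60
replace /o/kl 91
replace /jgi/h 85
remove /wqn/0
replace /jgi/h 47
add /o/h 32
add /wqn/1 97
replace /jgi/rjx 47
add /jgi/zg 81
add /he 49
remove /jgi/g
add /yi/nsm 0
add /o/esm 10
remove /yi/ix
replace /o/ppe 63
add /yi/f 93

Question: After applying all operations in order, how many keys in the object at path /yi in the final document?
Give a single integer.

Answer: 4

Derivation:
After op 1 (replace /o/kke 58): {"jgi":{"g":15,"h":75,"rjx":55},"o":{"ipr":36,"kke":58,"kl":58,"ppe":32},"wqn":[14,18,50,48],"yi":{"cix":19,"ix":16,"wc":98}}
After op 2 (replace /wqn/1 49): {"jgi":{"g":15,"h":75,"rjx":55},"o":{"ipr":36,"kke":58,"kl":58,"ppe":32},"wqn":[14,49,50,48],"yi":{"cix":19,"ix":16,"wc":98}}
After op 3 (add /wqn/0 68): {"jgi":{"g":15,"h":75,"rjx":55},"o":{"ipr":36,"kke":58,"kl":58,"ppe":32},"wqn":[68,14,49,50,48],"yi":{"cix":19,"ix":16,"wc":98}}
After op 4 (replace /wqn/0 6): {"jgi":{"g":15,"h":75,"rjx":55},"o":{"ipr":36,"kke":58,"kl":58,"ppe":32},"wqn":[6,14,49,50,48],"yi":{"cix":19,"ix":16,"wc":98}}
After op 5 (replace /wqn/4 93): {"jgi":{"g":15,"h":75,"rjx":55},"o":{"ipr":36,"kke":58,"kl":58,"ppe":32},"wqn":[6,14,49,50,93],"yi":{"cix":19,"ix":16,"wc":98}}
After op 6 (add /jgi/kf 20): {"jgi":{"g":15,"h":75,"kf":20,"rjx":55},"o":{"ipr":36,"kke":58,"kl":58,"ppe":32},"wqn":[6,14,49,50,93],"yi":{"cix":19,"ix":16,"wc":98}}
After op 7 (add /yi/nsm 26): {"jgi":{"g":15,"h":75,"kf":20,"rjx":55},"o":{"ipr":36,"kke":58,"kl":58,"ppe":32},"wqn":[6,14,49,50,93],"yi":{"cix":19,"ix":16,"nsm":26,"wc":98}}
After op 8 (add /yi/ix 32): {"jgi":{"g":15,"h":75,"kf":20,"rjx":55},"o":{"ipr":36,"kke":58,"kl":58,"ppe":32},"wqn":[6,14,49,50,93],"yi":{"cix":19,"ix":32,"nsm":26,"wc":98}}
After op 9 (remove /wqn/1): {"jgi":{"g":15,"h":75,"kf":20,"rjx":55},"o":{"ipr":36,"kke":58,"kl":58,"ppe":32},"wqn":[6,49,50,93],"yi":{"cix":19,"ix":32,"nsm":26,"wc":98}}
After op 10 (add /qgy 60): {"jgi":{"g":15,"h":75,"kf":20,"rjx":55},"o":{"ipr":36,"kke":58,"kl":58,"ppe":32},"qgy":60,"wqn":[6,49,50,93],"yi":{"cix":19,"ix":32,"nsm":26,"wc":98}}
After op 11 (replace /o/kl 91): {"jgi":{"g":15,"h":75,"kf":20,"rjx":55},"o":{"ipr":36,"kke":58,"kl":91,"ppe":32},"qgy":60,"wqn":[6,49,50,93],"yi":{"cix":19,"ix":32,"nsm":26,"wc":98}}
After op 12 (replace /jgi/h 85): {"jgi":{"g":15,"h":85,"kf":20,"rjx":55},"o":{"ipr":36,"kke":58,"kl":91,"ppe":32},"qgy":60,"wqn":[6,49,50,93],"yi":{"cix":19,"ix":32,"nsm":26,"wc":98}}
After op 13 (remove /wqn/0): {"jgi":{"g":15,"h":85,"kf":20,"rjx":55},"o":{"ipr":36,"kke":58,"kl":91,"ppe":32},"qgy":60,"wqn":[49,50,93],"yi":{"cix":19,"ix":32,"nsm":26,"wc":98}}
After op 14 (replace /jgi/h 47): {"jgi":{"g":15,"h":47,"kf":20,"rjx":55},"o":{"ipr":36,"kke":58,"kl":91,"ppe":32},"qgy":60,"wqn":[49,50,93],"yi":{"cix":19,"ix":32,"nsm":26,"wc":98}}
After op 15 (add /o/h 32): {"jgi":{"g":15,"h":47,"kf":20,"rjx":55},"o":{"h":32,"ipr":36,"kke":58,"kl":91,"ppe":32},"qgy":60,"wqn":[49,50,93],"yi":{"cix":19,"ix":32,"nsm":26,"wc":98}}
After op 16 (add /wqn/1 97): {"jgi":{"g":15,"h":47,"kf":20,"rjx":55},"o":{"h":32,"ipr":36,"kke":58,"kl":91,"ppe":32},"qgy":60,"wqn":[49,97,50,93],"yi":{"cix":19,"ix":32,"nsm":26,"wc":98}}
After op 17 (replace /jgi/rjx 47): {"jgi":{"g":15,"h":47,"kf":20,"rjx":47},"o":{"h":32,"ipr":36,"kke":58,"kl":91,"ppe":32},"qgy":60,"wqn":[49,97,50,93],"yi":{"cix":19,"ix":32,"nsm":26,"wc":98}}
After op 18 (add /jgi/zg 81): {"jgi":{"g":15,"h":47,"kf":20,"rjx":47,"zg":81},"o":{"h":32,"ipr":36,"kke":58,"kl":91,"ppe":32},"qgy":60,"wqn":[49,97,50,93],"yi":{"cix":19,"ix":32,"nsm":26,"wc":98}}
After op 19 (add /he 49): {"he":49,"jgi":{"g":15,"h":47,"kf":20,"rjx":47,"zg":81},"o":{"h":32,"ipr":36,"kke":58,"kl":91,"ppe":32},"qgy":60,"wqn":[49,97,50,93],"yi":{"cix":19,"ix":32,"nsm":26,"wc":98}}
After op 20 (remove /jgi/g): {"he":49,"jgi":{"h":47,"kf":20,"rjx":47,"zg":81},"o":{"h":32,"ipr":36,"kke":58,"kl":91,"ppe":32},"qgy":60,"wqn":[49,97,50,93],"yi":{"cix":19,"ix":32,"nsm":26,"wc":98}}
After op 21 (add /yi/nsm 0): {"he":49,"jgi":{"h":47,"kf":20,"rjx":47,"zg":81},"o":{"h":32,"ipr":36,"kke":58,"kl":91,"ppe":32},"qgy":60,"wqn":[49,97,50,93],"yi":{"cix":19,"ix":32,"nsm":0,"wc":98}}
After op 22 (add /o/esm 10): {"he":49,"jgi":{"h":47,"kf":20,"rjx":47,"zg":81},"o":{"esm":10,"h":32,"ipr":36,"kke":58,"kl":91,"ppe":32},"qgy":60,"wqn":[49,97,50,93],"yi":{"cix":19,"ix":32,"nsm":0,"wc":98}}
After op 23 (remove /yi/ix): {"he":49,"jgi":{"h":47,"kf":20,"rjx":47,"zg":81},"o":{"esm":10,"h":32,"ipr":36,"kke":58,"kl":91,"ppe":32},"qgy":60,"wqn":[49,97,50,93],"yi":{"cix":19,"nsm":0,"wc":98}}
After op 24 (replace /o/ppe 63): {"he":49,"jgi":{"h":47,"kf":20,"rjx":47,"zg":81},"o":{"esm":10,"h":32,"ipr":36,"kke":58,"kl":91,"ppe":63},"qgy":60,"wqn":[49,97,50,93],"yi":{"cix":19,"nsm":0,"wc":98}}
After op 25 (add /yi/f 93): {"he":49,"jgi":{"h":47,"kf":20,"rjx":47,"zg":81},"o":{"esm":10,"h":32,"ipr":36,"kke":58,"kl":91,"ppe":63},"qgy":60,"wqn":[49,97,50,93],"yi":{"cix":19,"f":93,"nsm":0,"wc":98}}
Size at path /yi: 4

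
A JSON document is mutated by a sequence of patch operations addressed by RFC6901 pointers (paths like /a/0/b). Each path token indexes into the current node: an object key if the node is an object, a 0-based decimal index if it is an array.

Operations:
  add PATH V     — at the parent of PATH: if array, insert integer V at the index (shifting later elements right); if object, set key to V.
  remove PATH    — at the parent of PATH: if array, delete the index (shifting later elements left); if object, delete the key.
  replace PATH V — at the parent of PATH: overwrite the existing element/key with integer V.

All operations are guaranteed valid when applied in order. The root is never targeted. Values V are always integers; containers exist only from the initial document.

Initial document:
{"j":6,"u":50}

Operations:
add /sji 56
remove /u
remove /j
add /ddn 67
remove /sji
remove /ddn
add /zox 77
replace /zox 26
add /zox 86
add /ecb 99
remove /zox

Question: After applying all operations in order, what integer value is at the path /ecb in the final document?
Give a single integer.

Answer: 99

Derivation:
After op 1 (add /sji 56): {"j":6,"sji":56,"u":50}
After op 2 (remove /u): {"j":6,"sji":56}
After op 3 (remove /j): {"sji":56}
After op 4 (add /ddn 67): {"ddn":67,"sji":56}
After op 5 (remove /sji): {"ddn":67}
After op 6 (remove /ddn): {}
After op 7 (add /zox 77): {"zox":77}
After op 8 (replace /zox 26): {"zox":26}
After op 9 (add /zox 86): {"zox":86}
After op 10 (add /ecb 99): {"ecb":99,"zox":86}
After op 11 (remove /zox): {"ecb":99}
Value at /ecb: 99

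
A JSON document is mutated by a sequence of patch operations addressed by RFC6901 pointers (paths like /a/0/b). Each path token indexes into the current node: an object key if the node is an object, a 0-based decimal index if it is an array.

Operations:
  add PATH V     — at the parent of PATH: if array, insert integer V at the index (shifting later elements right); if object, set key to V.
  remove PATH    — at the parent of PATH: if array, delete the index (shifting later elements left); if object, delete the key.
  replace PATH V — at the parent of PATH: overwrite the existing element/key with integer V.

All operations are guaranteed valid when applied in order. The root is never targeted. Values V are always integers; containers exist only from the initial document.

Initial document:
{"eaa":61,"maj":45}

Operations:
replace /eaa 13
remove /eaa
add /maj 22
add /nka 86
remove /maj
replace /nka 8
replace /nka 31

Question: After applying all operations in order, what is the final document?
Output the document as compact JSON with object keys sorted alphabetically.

Answer: {"nka":31}

Derivation:
After op 1 (replace /eaa 13): {"eaa":13,"maj":45}
After op 2 (remove /eaa): {"maj":45}
After op 3 (add /maj 22): {"maj":22}
After op 4 (add /nka 86): {"maj":22,"nka":86}
After op 5 (remove /maj): {"nka":86}
After op 6 (replace /nka 8): {"nka":8}
After op 7 (replace /nka 31): {"nka":31}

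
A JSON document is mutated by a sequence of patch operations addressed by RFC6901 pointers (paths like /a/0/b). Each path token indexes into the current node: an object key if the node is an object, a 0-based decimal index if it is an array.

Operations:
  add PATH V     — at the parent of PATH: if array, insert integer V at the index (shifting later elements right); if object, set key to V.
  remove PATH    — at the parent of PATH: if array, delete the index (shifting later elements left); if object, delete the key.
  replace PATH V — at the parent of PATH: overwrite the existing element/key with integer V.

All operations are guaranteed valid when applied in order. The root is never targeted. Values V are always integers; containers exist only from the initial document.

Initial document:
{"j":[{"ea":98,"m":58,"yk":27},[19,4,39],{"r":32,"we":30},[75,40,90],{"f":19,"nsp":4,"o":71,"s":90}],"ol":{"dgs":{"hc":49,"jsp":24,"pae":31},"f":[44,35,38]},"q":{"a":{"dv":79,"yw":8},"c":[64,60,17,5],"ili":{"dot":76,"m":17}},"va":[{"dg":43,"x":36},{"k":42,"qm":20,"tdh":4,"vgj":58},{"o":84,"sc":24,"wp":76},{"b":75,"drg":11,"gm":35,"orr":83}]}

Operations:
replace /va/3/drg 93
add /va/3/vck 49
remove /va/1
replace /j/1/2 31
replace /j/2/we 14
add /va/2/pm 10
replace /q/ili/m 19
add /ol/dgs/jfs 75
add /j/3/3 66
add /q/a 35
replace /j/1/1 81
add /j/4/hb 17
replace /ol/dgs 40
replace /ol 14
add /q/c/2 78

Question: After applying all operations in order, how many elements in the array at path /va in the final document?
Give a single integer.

Answer: 3

Derivation:
After op 1 (replace /va/3/drg 93): {"j":[{"ea":98,"m":58,"yk":27},[19,4,39],{"r":32,"we":30},[75,40,90],{"f":19,"nsp":4,"o":71,"s":90}],"ol":{"dgs":{"hc":49,"jsp":24,"pae":31},"f":[44,35,38]},"q":{"a":{"dv":79,"yw":8},"c":[64,60,17,5],"ili":{"dot":76,"m":17}},"va":[{"dg":43,"x":36},{"k":42,"qm":20,"tdh":4,"vgj":58},{"o":84,"sc":24,"wp":76},{"b":75,"drg":93,"gm":35,"orr":83}]}
After op 2 (add /va/3/vck 49): {"j":[{"ea":98,"m":58,"yk":27},[19,4,39],{"r":32,"we":30},[75,40,90],{"f":19,"nsp":4,"o":71,"s":90}],"ol":{"dgs":{"hc":49,"jsp":24,"pae":31},"f":[44,35,38]},"q":{"a":{"dv":79,"yw":8},"c":[64,60,17,5],"ili":{"dot":76,"m":17}},"va":[{"dg":43,"x":36},{"k":42,"qm":20,"tdh":4,"vgj":58},{"o":84,"sc":24,"wp":76},{"b":75,"drg":93,"gm":35,"orr":83,"vck":49}]}
After op 3 (remove /va/1): {"j":[{"ea":98,"m":58,"yk":27},[19,4,39],{"r":32,"we":30},[75,40,90],{"f":19,"nsp":4,"o":71,"s":90}],"ol":{"dgs":{"hc":49,"jsp":24,"pae":31},"f":[44,35,38]},"q":{"a":{"dv":79,"yw":8},"c":[64,60,17,5],"ili":{"dot":76,"m":17}},"va":[{"dg":43,"x":36},{"o":84,"sc":24,"wp":76},{"b":75,"drg":93,"gm":35,"orr":83,"vck":49}]}
After op 4 (replace /j/1/2 31): {"j":[{"ea":98,"m":58,"yk":27},[19,4,31],{"r":32,"we":30},[75,40,90],{"f":19,"nsp":4,"o":71,"s":90}],"ol":{"dgs":{"hc":49,"jsp":24,"pae":31},"f":[44,35,38]},"q":{"a":{"dv":79,"yw":8},"c":[64,60,17,5],"ili":{"dot":76,"m":17}},"va":[{"dg":43,"x":36},{"o":84,"sc":24,"wp":76},{"b":75,"drg":93,"gm":35,"orr":83,"vck":49}]}
After op 5 (replace /j/2/we 14): {"j":[{"ea":98,"m":58,"yk":27},[19,4,31],{"r":32,"we":14},[75,40,90],{"f":19,"nsp":4,"o":71,"s":90}],"ol":{"dgs":{"hc":49,"jsp":24,"pae":31},"f":[44,35,38]},"q":{"a":{"dv":79,"yw":8},"c":[64,60,17,5],"ili":{"dot":76,"m":17}},"va":[{"dg":43,"x":36},{"o":84,"sc":24,"wp":76},{"b":75,"drg":93,"gm":35,"orr":83,"vck":49}]}
After op 6 (add /va/2/pm 10): {"j":[{"ea":98,"m":58,"yk":27},[19,4,31],{"r":32,"we":14},[75,40,90],{"f":19,"nsp":4,"o":71,"s":90}],"ol":{"dgs":{"hc":49,"jsp":24,"pae":31},"f":[44,35,38]},"q":{"a":{"dv":79,"yw":8},"c":[64,60,17,5],"ili":{"dot":76,"m":17}},"va":[{"dg":43,"x":36},{"o":84,"sc":24,"wp":76},{"b":75,"drg":93,"gm":35,"orr":83,"pm":10,"vck":49}]}
After op 7 (replace /q/ili/m 19): {"j":[{"ea":98,"m":58,"yk":27},[19,4,31],{"r":32,"we":14},[75,40,90],{"f":19,"nsp":4,"o":71,"s":90}],"ol":{"dgs":{"hc":49,"jsp":24,"pae":31},"f":[44,35,38]},"q":{"a":{"dv":79,"yw":8},"c":[64,60,17,5],"ili":{"dot":76,"m":19}},"va":[{"dg":43,"x":36},{"o":84,"sc":24,"wp":76},{"b":75,"drg":93,"gm":35,"orr":83,"pm":10,"vck":49}]}
After op 8 (add /ol/dgs/jfs 75): {"j":[{"ea":98,"m":58,"yk":27},[19,4,31],{"r":32,"we":14},[75,40,90],{"f":19,"nsp":4,"o":71,"s":90}],"ol":{"dgs":{"hc":49,"jfs":75,"jsp":24,"pae":31},"f":[44,35,38]},"q":{"a":{"dv":79,"yw":8},"c":[64,60,17,5],"ili":{"dot":76,"m":19}},"va":[{"dg":43,"x":36},{"o":84,"sc":24,"wp":76},{"b":75,"drg":93,"gm":35,"orr":83,"pm":10,"vck":49}]}
After op 9 (add /j/3/3 66): {"j":[{"ea":98,"m":58,"yk":27},[19,4,31],{"r":32,"we":14},[75,40,90,66],{"f":19,"nsp":4,"o":71,"s":90}],"ol":{"dgs":{"hc":49,"jfs":75,"jsp":24,"pae":31},"f":[44,35,38]},"q":{"a":{"dv":79,"yw":8},"c":[64,60,17,5],"ili":{"dot":76,"m":19}},"va":[{"dg":43,"x":36},{"o":84,"sc":24,"wp":76},{"b":75,"drg":93,"gm":35,"orr":83,"pm":10,"vck":49}]}
After op 10 (add /q/a 35): {"j":[{"ea":98,"m":58,"yk":27},[19,4,31],{"r":32,"we":14},[75,40,90,66],{"f":19,"nsp":4,"o":71,"s":90}],"ol":{"dgs":{"hc":49,"jfs":75,"jsp":24,"pae":31},"f":[44,35,38]},"q":{"a":35,"c":[64,60,17,5],"ili":{"dot":76,"m":19}},"va":[{"dg":43,"x":36},{"o":84,"sc":24,"wp":76},{"b":75,"drg":93,"gm":35,"orr":83,"pm":10,"vck":49}]}
After op 11 (replace /j/1/1 81): {"j":[{"ea":98,"m":58,"yk":27},[19,81,31],{"r":32,"we":14},[75,40,90,66],{"f":19,"nsp":4,"o":71,"s":90}],"ol":{"dgs":{"hc":49,"jfs":75,"jsp":24,"pae":31},"f":[44,35,38]},"q":{"a":35,"c":[64,60,17,5],"ili":{"dot":76,"m":19}},"va":[{"dg":43,"x":36},{"o":84,"sc":24,"wp":76},{"b":75,"drg":93,"gm":35,"orr":83,"pm":10,"vck":49}]}
After op 12 (add /j/4/hb 17): {"j":[{"ea":98,"m":58,"yk":27},[19,81,31],{"r":32,"we":14},[75,40,90,66],{"f":19,"hb":17,"nsp":4,"o":71,"s":90}],"ol":{"dgs":{"hc":49,"jfs":75,"jsp":24,"pae":31},"f":[44,35,38]},"q":{"a":35,"c":[64,60,17,5],"ili":{"dot":76,"m":19}},"va":[{"dg":43,"x":36},{"o":84,"sc":24,"wp":76},{"b":75,"drg":93,"gm":35,"orr":83,"pm":10,"vck":49}]}
After op 13 (replace /ol/dgs 40): {"j":[{"ea":98,"m":58,"yk":27},[19,81,31],{"r":32,"we":14},[75,40,90,66],{"f":19,"hb":17,"nsp":4,"o":71,"s":90}],"ol":{"dgs":40,"f":[44,35,38]},"q":{"a":35,"c":[64,60,17,5],"ili":{"dot":76,"m":19}},"va":[{"dg":43,"x":36},{"o":84,"sc":24,"wp":76},{"b":75,"drg":93,"gm":35,"orr":83,"pm":10,"vck":49}]}
After op 14 (replace /ol 14): {"j":[{"ea":98,"m":58,"yk":27},[19,81,31],{"r":32,"we":14},[75,40,90,66],{"f":19,"hb":17,"nsp":4,"o":71,"s":90}],"ol":14,"q":{"a":35,"c":[64,60,17,5],"ili":{"dot":76,"m":19}},"va":[{"dg":43,"x":36},{"o":84,"sc":24,"wp":76},{"b":75,"drg":93,"gm":35,"orr":83,"pm":10,"vck":49}]}
After op 15 (add /q/c/2 78): {"j":[{"ea":98,"m":58,"yk":27},[19,81,31],{"r":32,"we":14},[75,40,90,66],{"f":19,"hb":17,"nsp":4,"o":71,"s":90}],"ol":14,"q":{"a":35,"c":[64,60,78,17,5],"ili":{"dot":76,"m":19}},"va":[{"dg":43,"x":36},{"o":84,"sc":24,"wp":76},{"b":75,"drg":93,"gm":35,"orr":83,"pm":10,"vck":49}]}
Size at path /va: 3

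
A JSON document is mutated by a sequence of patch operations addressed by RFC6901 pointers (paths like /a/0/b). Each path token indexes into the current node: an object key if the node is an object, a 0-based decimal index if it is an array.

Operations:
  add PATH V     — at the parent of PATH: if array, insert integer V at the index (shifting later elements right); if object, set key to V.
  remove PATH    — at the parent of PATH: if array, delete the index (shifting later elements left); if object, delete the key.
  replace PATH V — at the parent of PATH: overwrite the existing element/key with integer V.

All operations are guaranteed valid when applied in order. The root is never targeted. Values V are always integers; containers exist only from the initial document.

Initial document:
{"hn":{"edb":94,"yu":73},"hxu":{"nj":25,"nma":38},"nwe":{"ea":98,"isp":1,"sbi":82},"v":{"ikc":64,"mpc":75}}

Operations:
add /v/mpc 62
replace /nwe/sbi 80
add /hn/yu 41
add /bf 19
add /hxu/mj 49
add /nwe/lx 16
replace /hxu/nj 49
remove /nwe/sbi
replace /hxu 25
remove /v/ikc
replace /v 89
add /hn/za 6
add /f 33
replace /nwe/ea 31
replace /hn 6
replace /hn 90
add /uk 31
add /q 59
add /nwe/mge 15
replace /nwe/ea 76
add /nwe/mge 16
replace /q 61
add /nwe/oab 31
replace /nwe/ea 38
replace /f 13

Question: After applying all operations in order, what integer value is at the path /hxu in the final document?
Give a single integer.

After op 1 (add /v/mpc 62): {"hn":{"edb":94,"yu":73},"hxu":{"nj":25,"nma":38},"nwe":{"ea":98,"isp":1,"sbi":82},"v":{"ikc":64,"mpc":62}}
After op 2 (replace /nwe/sbi 80): {"hn":{"edb":94,"yu":73},"hxu":{"nj":25,"nma":38},"nwe":{"ea":98,"isp":1,"sbi":80},"v":{"ikc":64,"mpc":62}}
After op 3 (add /hn/yu 41): {"hn":{"edb":94,"yu":41},"hxu":{"nj":25,"nma":38},"nwe":{"ea":98,"isp":1,"sbi":80},"v":{"ikc":64,"mpc":62}}
After op 4 (add /bf 19): {"bf":19,"hn":{"edb":94,"yu":41},"hxu":{"nj":25,"nma":38},"nwe":{"ea":98,"isp":1,"sbi":80},"v":{"ikc":64,"mpc":62}}
After op 5 (add /hxu/mj 49): {"bf":19,"hn":{"edb":94,"yu":41},"hxu":{"mj":49,"nj":25,"nma":38},"nwe":{"ea":98,"isp":1,"sbi":80},"v":{"ikc":64,"mpc":62}}
After op 6 (add /nwe/lx 16): {"bf":19,"hn":{"edb":94,"yu":41},"hxu":{"mj":49,"nj":25,"nma":38},"nwe":{"ea":98,"isp":1,"lx":16,"sbi":80},"v":{"ikc":64,"mpc":62}}
After op 7 (replace /hxu/nj 49): {"bf":19,"hn":{"edb":94,"yu":41},"hxu":{"mj":49,"nj":49,"nma":38},"nwe":{"ea":98,"isp":1,"lx":16,"sbi":80},"v":{"ikc":64,"mpc":62}}
After op 8 (remove /nwe/sbi): {"bf":19,"hn":{"edb":94,"yu":41},"hxu":{"mj":49,"nj":49,"nma":38},"nwe":{"ea":98,"isp":1,"lx":16},"v":{"ikc":64,"mpc":62}}
After op 9 (replace /hxu 25): {"bf":19,"hn":{"edb":94,"yu":41},"hxu":25,"nwe":{"ea":98,"isp":1,"lx":16},"v":{"ikc":64,"mpc":62}}
After op 10 (remove /v/ikc): {"bf":19,"hn":{"edb":94,"yu":41},"hxu":25,"nwe":{"ea":98,"isp":1,"lx":16},"v":{"mpc":62}}
After op 11 (replace /v 89): {"bf":19,"hn":{"edb":94,"yu":41},"hxu":25,"nwe":{"ea":98,"isp":1,"lx":16},"v":89}
After op 12 (add /hn/za 6): {"bf":19,"hn":{"edb":94,"yu":41,"za":6},"hxu":25,"nwe":{"ea":98,"isp":1,"lx":16},"v":89}
After op 13 (add /f 33): {"bf":19,"f":33,"hn":{"edb":94,"yu":41,"za":6},"hxu":25,"nwe":{"ea":98,"isp":1,"lx":16},"v":89}
After op 14 (replace /nwe/ea 31): {"bf":19,"f":33,"hn":{"edb":94,"yu":41,"za":6},"hxu":25,"nwe":{"ea":31,"isp":1,"lx":16},"v":89}
After op 15 (replace /hn 6): {"bf":19,"f":33,"hn":6,"hxu":25,"nwe":{"ea":31,"isp":1,"lx":16},"v":89}
After op 16 (replace /hn 90): {"bf":19,"f":33,"hn":90,"hxu":25,"nwe":{"ea":31,"isp":1,"lx":16},"v":89}
After op 17 (add /uk 31): {"bf":19,"f":33,"hn":90,"hxu":25,"nwe":{"ea":31,"isp":1,"lx":16},"uk":31,"v":89}
After op 18 (add /q 59): {"bf":19,"f":33,"hn":90,"hxu":25,"nwe":{"ea":31,"isp":1,"lx":16},"q":59,"uk":31,"v":89}
After op 19 (add /nwe/mge 15): {"bf":19,"f":33,"hn":90,"hxu":25,"nwe":{"ea":31,"isp":1,"lx":16,"mge":15},"q":59,"uk":31,"v":89}
After op 20 (replace /nwe/ea 76): {"bf":19,"f":33,"hn":90,"hxu":25,"nwe":{"ea":76,"isp":1,"lx":16,"mge":15},"q":59,"uk":31,"v":89}
After op 21 (add /nwe/mge 16): {"bf":19,"f":33,"hn":90,"hxu":25,"nwe":{"ea":76,"isp":1,"lx":16,"mge":16},"q":59,"uk":31,"v":89}
After op 22 (replace /q 61): {"bf":19,"f":33,"hn":90,"hxu":25,"nwe":{"ea":76,"isp":1,"lx":16,"mge":16},"q":61,"uk":31,"v":89}
After op 23 (add /nwe/oab 31): {"bf":19,"f":33,"hn":90,"hxu":25,"nwe":{"ea":76,"isp":1,"lx":16,"mge":16,"oab":31},"q":61,"uk":31,"v":89}
After op 24 (replace /nwe/ea 38): {"bf":19,"f":33,"hn":90,"hxu":25,"nwe":{"ea":38,"isp":1,"lx":16,"mge":16,"oab":31},"q":61,"uk":31,"v":89}
After op 25 (replace /f 13): {"bf":19,"f":13,"hn":90,"hxu":25,"nwe":{"ea":38,"isp":1,"lx":16,"mge":16,"oab":31},"q":61,"uk":31,"v":89}
Value at /hxu: 25

Answer: 25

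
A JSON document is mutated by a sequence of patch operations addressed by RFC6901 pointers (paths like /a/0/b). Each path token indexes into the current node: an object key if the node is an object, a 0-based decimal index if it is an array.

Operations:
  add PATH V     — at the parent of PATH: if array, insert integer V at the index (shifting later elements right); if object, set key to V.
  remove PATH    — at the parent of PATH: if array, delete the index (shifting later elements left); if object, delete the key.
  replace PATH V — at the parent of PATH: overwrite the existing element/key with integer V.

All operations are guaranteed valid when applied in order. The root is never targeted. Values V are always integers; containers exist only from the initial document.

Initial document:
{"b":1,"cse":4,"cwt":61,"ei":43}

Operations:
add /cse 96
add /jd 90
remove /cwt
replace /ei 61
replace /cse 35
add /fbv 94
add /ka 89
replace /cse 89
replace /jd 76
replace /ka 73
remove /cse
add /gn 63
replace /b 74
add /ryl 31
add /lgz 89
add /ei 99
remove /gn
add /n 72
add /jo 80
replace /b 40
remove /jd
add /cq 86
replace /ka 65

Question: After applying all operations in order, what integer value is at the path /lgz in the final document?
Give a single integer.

After op 1 (add /cse 96): {"b":1,"cse":96,"cwt":61,"ei":43}
After op 2 (add /jd 90): {"b":1,"cse":96,"cwt":61,"ei":43,"jd":90}
After op 3 (remove /cwt): {"b":1,"cse":96,"ei":43,"jd":90}
After op 4 (replace /ei 61): {"b":1,"cse":96,"ei":61,"jd":90}
After op 5 (replace /cse 35): {"b":1,"cse":35,"ei":61,"jd":90}
After op 6 (add /fbv 94): {"b":1,"cse":35,"ei":61,"fbv":94,"jd":90}
After op 7 (add /ka 89): {"b":1,"cse":35,"ei":61,"fbv":94,"jd":90,"ka":89}
After op 8 (replace /cse 89): {"b":1,"cse":89,"ei":61,"fbv":94,"jd":90,"ka":89}
After op 9 (replace /jd 76): {"b":1,"cse":89,"ei":61,"fbv":94,"jd":76,"ka":89}
After op 10 (replace /ka 73): {"b":1,"cse":89,"ei":61,"fbv":94,"jd":76,"ka":73}
After op 11 (remove /cse): {"b":1,"ei":61,"fbv":94,"jd":76,"ka":73}
After op 12 (add /gn 63): {"b":1,"ei":61,"fbv":94,"gn":63,"jd":76,"ka":73}
After op 13 (replace /b 74): {"b":74,"ei":61,"fbv":94,"gn":63,"jd":76,"ka":73}
After op 14 (add /ryl 31): {"b":74,"ei":61,"fbv":94,"gn":63,"jd":76,"ka":73,"ryl":31}
After op 15 (add /lgz 89): {"b":74,"ei":61,"fbv":94,"gn":63,"jd":76,"ka":73,"lgz":89,"ryl":31}
After op 16 (add /ei 99): {"b":74,"ei":99,"fbv":94,"gn":63,"jd":76,"ka":73,"lgz":89,"ryl":31}
After op 17 (remove /gn): {"b":74,"ei":99,"fbv":94,"jd":76,"ka":73,"lgz":89,"ryl":31}
After op 18 (add /n 72): {"b":74,"ei":99,"fbv":94,"jd":76,"ka":73,"lgz":89,"n":72,"ryl":31}
After op 19 (add /jo 80): {"b":74,"ei":99,"fbv":94,"jd":76,"jo":80,"ka":73,"lgz":89,"n":72,"ryl":31}
After op 20 (replace /b 40): {"b":40,"ei":99,"fbv":94,"jd":76,"jo":80,"ka":73,"lgz":89,"n":72,"ryl":31}
After op 21 (remove /jd): {"b":40,"ei":99,"fbv":94,"jo":80,"ka":73,"lgz":89,"n":72,"ryl":31}
After op 22 (add /cq 86): {"b":40,"cq":86,"ei":99,"fbv":94,"jo":80,"ka":73,"lgz":89,"n":72,"ryl":31}
After op 23 (replace /ka 65): {"b":40,"cq":86,"ei":99,"fbv":94,"jo":80,"ka":65,"lgz":89,"n":72,"ryl":31}
Value at /lgz: 89

Answer: 89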